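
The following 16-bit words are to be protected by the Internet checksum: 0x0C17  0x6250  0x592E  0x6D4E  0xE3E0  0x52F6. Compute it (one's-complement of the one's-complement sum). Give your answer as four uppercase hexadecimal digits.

9444

One's-complement addition (fold any carry out of bit 15 back into bit 0):
  0x0C17 + 0x6250 = 0x06E67
  0x6E67 + 0x592E = 0x0C795
  0xC795 + 0x6D4E = 0x134E3 → wrap carry → 0x34E4
  0x34E4 + 0xE3E0 = 0x118C4 → wrap carry → 0x18C5
  0x18C5 + 0x52F6 = 0x06BBB
One's-complement sum = 0x6BBB.
Checksum = ~0x6BBB & 0xFFFF = 0x9444.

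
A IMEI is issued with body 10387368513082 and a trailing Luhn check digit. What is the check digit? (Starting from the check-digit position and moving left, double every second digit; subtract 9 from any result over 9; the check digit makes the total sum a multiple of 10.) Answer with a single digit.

1

Partial digits right→left: 2 8 0 3 1 5 8 6 3 7 8 3 0 1
Double every second digit counting from the check-digit position (so the 1st, 3rd, 5th, ... of the partial from the right).
  doubled (with −9 where >9): 4 0 2 7 6 7 0 → sum 26
  kept as-is: 8 3 5 6 7 3 1 → sum 33
Total = 26 + 33 = 59.
Check digit = (10 − (59 mod 10)) mod 10 = 1.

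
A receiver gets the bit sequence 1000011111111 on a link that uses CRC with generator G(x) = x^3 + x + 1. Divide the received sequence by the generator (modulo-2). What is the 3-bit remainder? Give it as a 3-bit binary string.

110

Modulo-2 division of 1000011111111 by 1011:
  pos 0: 1000 XOR 1011 = 0011
  pos 2: 1101 XOR 1011 = 0110
  pos 3: 1101 XOR 1011 = 0110
  pos 4: 1101 XOR 1011 = 0110
  pos 5: 1101 XOR 1011 = 0110
  pos 6: 1101 XOR 1011 = 0110
  pos 7: 1101 XOR 1011 = 0110
  pos 8: 1101 XOR 1011 = 0110
  pos 9: 1101 XOR 1011 = 0110
Remainder = 110 (nonzero — an error is detected).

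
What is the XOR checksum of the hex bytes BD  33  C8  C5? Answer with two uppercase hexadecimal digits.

83

XOR the bytes together:
  start with 0xBD
  0xBD ⊕ 0x33 = 0x8E
  0x8E ⊕ 0xC8 = 0x46
  0x46 ⊕ 0xC5 = 0x83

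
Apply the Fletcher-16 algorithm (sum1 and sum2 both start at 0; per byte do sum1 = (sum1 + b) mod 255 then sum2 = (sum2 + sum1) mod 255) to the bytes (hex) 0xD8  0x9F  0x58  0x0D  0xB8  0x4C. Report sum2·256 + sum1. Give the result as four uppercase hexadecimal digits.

Running sums (mod 255):
  after byte 0 (0xD8): sum1=216, sum2=216
  after byte 1 (0x9F): sum1=120, sum2=81
  after byte 2 (0x58): sum1=208, sum2=34
  after byte 3 (0x0D): sum1=221, sum2=0
  after byte 4 (0xB8): sum1=150, sum2=150
  after byte 5 (0x4C): sum1=226, sum2=121
Checksum = sum2·256 + sum1 = 121·256 + 226 = 31202 = 0x79E2.

79E2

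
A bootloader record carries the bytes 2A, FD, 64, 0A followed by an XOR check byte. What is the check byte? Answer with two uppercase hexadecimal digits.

B9

XOR the bytes together:
  start with 0x2A
  0x2A ⊕ 0xFD = 0xD7
  0xD7 ⊕ 0x64 = 0xB3
  0xB3 ⊕ 0x0A = 0xB9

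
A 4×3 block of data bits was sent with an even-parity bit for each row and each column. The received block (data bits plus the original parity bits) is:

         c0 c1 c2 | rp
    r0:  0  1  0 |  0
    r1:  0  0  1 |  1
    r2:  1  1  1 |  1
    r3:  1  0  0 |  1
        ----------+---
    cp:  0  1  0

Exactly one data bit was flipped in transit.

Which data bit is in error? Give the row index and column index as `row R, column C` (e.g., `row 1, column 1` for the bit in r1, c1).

row 0, column 1

Recompute each row's even parity and compare to rp:
  r0: data parity 1, sent rp 0 → mismatch
  r1: data parity 1, sent rp 1 → ok
  r2: data parity 1, sent rp 1 → ok
  r3: data parity 1, sent rp 1 → ok
Recompute each column's even parity and compare to cp:
  c0: data parity 0, sent cp 0 → ok
  c1: data parity 0, sent cp 1 → mismatch
  c2: data parity 0, sent cp 0 → ok
Exactly one row (r0) and one column (c1) fail → the flipped bit is at their intersection.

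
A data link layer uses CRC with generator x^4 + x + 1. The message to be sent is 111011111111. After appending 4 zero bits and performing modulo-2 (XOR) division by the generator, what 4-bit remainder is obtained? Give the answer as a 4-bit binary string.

Append 4 zeros: 1110111111110000. Divide by 10011 (XOR where the leading bit is 1):
  pos 0: 11101 XOR 10011 = 01110
  pos 1: 11101 XOR 10011 = 01110
  pos 2: 11101 XOR 10011 = 01110
  pos 3: 11101 XOR 10011 = 01110
  pos 4: 11101 XOR 10011 = 01110
  pos 5: 11101 XOR 10011 = 01110
  pos 6: 11101 XOR 10011 = 01110
  pos 7: 11101 XOR 10011 = 01110
  pos 8: 11100 XOR 10011 = 01111
  pos 9: 11110 XOR 10011 = 01101
  pos 10: 11010 XOR 10011 = 01001
  pos 11: 10010 XOR 10011 = 00001
Remainder (last 4 bits) = 0001. This is the CRC / FCS.

0001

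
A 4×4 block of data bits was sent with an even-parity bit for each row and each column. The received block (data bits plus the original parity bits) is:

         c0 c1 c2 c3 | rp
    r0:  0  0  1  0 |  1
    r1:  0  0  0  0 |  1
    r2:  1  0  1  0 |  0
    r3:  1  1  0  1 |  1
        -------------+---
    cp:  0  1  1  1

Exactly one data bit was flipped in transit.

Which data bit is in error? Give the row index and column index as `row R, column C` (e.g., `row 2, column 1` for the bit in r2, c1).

row 1, column 2

Recompute each row's even parity and compare to rp:
  r0: data parity 1, sent rp 1 → ok
  r1: data parity 0, sent rp 1 → mismatch
  r2: data parity 0, sent rp 0 → ok
  r3: data parity 1, sent rp 1 → ok
Recompute each column's even parity and compare to cp:
  c0: data parity 0, sent cp 0 → ok
  c1: data parity 1, sent cp 1 → ok
  c2: data parity 0, sent cp 1 → mismatch
  c3: data parity 1, sent cp 1 → ok
Exactly one row (r1) and one column (c2) fail → the flipped bit is at their intersection.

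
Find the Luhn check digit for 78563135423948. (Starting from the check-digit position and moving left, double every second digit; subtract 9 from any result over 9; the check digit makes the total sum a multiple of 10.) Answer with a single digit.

Partial digits right→left: 8 4 9 3 2 4 5 3 1 3 6 5 8 7
Double every second digit counting from the check-digit position (so the 1st, 3rd, 5th, ... of the partial from the right).
  doubled (with −9 where >9): 7 9 4 1 2 3 7 → sum 33
  kept as-is: 4 3 4 3 3 5 7 → sum 29
Total = 33 + 29 = 62.
Check digit = (10 − (62 mod 10)) mod 10 = 8.

8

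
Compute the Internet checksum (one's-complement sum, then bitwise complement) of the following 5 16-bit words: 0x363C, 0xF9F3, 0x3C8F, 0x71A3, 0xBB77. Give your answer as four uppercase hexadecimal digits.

One's-complement addition (fold any carry out of bit 15 back into bit 0):
  0x363C + 0xF9F3 = 0x1302F → wrap carry → 0x3030
  0x3030 + 0x3C8F = 0x06CBF
  0x6CBF + 0x71A3 = 0x0DE62
  0xDE62 + 0xBB77 = 0x199D9 → wrap carry → 0x99DA
One's-complement sum = 0x99DA.
Checksum = ~0x99DA & 0xFFFF = 0x6625.

6625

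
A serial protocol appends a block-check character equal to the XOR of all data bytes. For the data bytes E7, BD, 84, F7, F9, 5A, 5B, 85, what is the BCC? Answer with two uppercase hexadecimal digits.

XOR the bytes together:
  start with 0xE7
  0xE7 ⊕ 0xBD = 0x5A
  0x5A ⊕ 0x84 = 0xDE
  0xDE ⊕ 0xF7 = 0x29
  0x29 ⊕ 0xF9 = 0xD0
  0xD0 ⊕ 0x5A = 0x8A
  0x8A ⊕ 0x5B = 0xD1
  0xD1 ⊕ 0x85 = 0x54

54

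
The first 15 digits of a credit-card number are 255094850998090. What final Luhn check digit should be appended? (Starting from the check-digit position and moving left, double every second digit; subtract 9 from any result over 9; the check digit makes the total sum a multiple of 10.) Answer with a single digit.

0

Partial digits right→left: 0 9 0 8 9 9 0 5 8 4 9 0 5 5 2
Double every second digit counting from the check-digit position (so the 1st, 3rd, 5th, ... of the partial from the right).
  doubled (with −9 where >9): 0 0 9 0 7 9 1 4 → sum 30
  kept as-is: 9 8 9 5 4 0 5 → sum 40
Total = 30 + 40 = 70.
Check digit = (10 − (70 mod 10)) mod 10 = 0.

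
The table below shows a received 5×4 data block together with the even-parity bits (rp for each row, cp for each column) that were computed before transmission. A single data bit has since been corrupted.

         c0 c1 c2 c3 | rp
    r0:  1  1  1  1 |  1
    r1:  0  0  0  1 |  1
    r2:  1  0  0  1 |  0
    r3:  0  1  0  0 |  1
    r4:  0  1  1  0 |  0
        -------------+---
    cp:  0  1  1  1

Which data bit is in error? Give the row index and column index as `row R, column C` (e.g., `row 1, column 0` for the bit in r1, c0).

Recompute each row's even parity and compare to rp:
  r0: data parity 0, sent rp 1 → mismatch
  r1: data parity 1, sent rp 1 → ok
  r2: data parity 0, sent rp 0 → ok
  r3: data parity 1, sent rp 1 → ok
  r4: data parity 0, sent rp 0 → ok
Recompute each column's even parity and compare to cp:
  c0: data parity 0, sent cp 0 → ok
  c1: data parity 1, sent cp 1 → ok
  c2: data parity 0, sent cp 1 → mismatch
  c3: data parity 1, sent cp 1 → ok
Exactly one row (r0) and one column (c2) fail → the flipped bit is at their intersection.

row 0, column 2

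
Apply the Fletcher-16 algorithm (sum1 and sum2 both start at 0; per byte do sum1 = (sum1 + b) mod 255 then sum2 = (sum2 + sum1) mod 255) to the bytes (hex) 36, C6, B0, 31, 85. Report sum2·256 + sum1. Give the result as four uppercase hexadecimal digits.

Running sums (mod 255):
  after byte 0 (36): sum1=54, sum2=54
  after byte 1 (C6): sum1=252, sum2=51
  after byte 2 (B0): sum1=173, sum2=224
  after byte 3 (31): sum1=222, sum2=191
  after byte 4 (85): sum1=100, sum2=36
Checksum = sum2·256 + sum1 = 36·256 + 100 = 9316 = 0x2464.

2464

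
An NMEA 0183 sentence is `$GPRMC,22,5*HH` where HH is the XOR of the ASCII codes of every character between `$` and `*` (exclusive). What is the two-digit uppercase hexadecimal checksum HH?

XOR the ASCII codes of the payload characters:
  'G' = 0x47 → acc = 0x47
  'P' = 0x50 → acc = 0x17
  'R' = 0x52 → acc = 0x45
  'M' = 0x4D → acc = 0x08
  'C' = 0x43 → acc = 0x4B
  ',' = 0x2C → acc = 0x67
  '2' = 0x32 → acc = 0x55
  '2' = 0x32 → acc = 0x67
  ',' = 0x2C → acc = 0x4B
  '5' = 0x35 → acc = 0x7E
Checksum = 0x7E.

7E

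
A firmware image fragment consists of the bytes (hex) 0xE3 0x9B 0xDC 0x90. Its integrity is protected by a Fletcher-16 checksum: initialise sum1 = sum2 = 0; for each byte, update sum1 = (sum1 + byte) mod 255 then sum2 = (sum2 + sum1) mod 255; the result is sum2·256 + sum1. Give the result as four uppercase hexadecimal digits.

Running sums (mod 255):
  after byte 0 (0xE3): sum1=227, sum2=227
  after byte 1 (0x9B): sum1=127, sum2=99
  after byte 2 (0xDC): sum1=92, sum2=191
  after byte 3 (0x90): sum1=236, sum2=172
Checksum = sum2·256 + sum1 = 172·256 + 236 = 44268 = 0xACEC.

ACEC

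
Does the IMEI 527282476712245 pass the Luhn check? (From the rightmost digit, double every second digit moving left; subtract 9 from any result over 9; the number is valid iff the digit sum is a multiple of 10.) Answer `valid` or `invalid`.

invalid

From the right, keep odd positions and double even positions (subtract 9 from any doubled value over 9):
  doubled (positions 2,4,...): 8 4 5 5 4 4 4 → sum 34
  kept (positions 1,3,...): 5 2 1 6 4 8 7 5 → sum 38
Total = 72.
72 mod 10 = 2, so the number is invalid.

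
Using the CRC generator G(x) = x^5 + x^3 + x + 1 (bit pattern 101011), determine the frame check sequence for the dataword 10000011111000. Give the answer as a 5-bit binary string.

Append 5 zeros: 1000001111100000000. Divide by 101011 (XOR where the leading bit is 1):
  pos 0: 100000 XOR 101011 = 001011
  pos 2: 101111 XOR 101011 = 000100
  pos 5: 100111 XOR 101011 = 001100
  pos 7: 110000 XOR 101011 = 011011
  pos 8: 110110 XOR 101011 = 011101
  pos 9: 111010 XOR 101011 = 010001
  pos 10: 100010 XOR 101011 = 001001
  pos 12: 100100 XOR 101011 = 001111
Remainder (last 5 bits) = 11110. This is the CRC / FCS.

11110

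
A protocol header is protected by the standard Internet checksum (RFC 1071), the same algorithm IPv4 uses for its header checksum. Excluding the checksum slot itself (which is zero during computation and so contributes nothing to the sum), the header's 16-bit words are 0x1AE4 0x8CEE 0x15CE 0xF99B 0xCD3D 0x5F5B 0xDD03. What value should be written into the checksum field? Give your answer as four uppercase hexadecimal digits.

One's-complement addition (fold any carry out of bit 15 back into bit 0):
  0x1AE4 + 0x8CEE = 0x0A7D2
  0xA7D2 + 0x15CE = 0x0BDA0
  0xBDA0 + 0xF99B = 0x1B73B → wrap carry → 0xB73C
  0xB73C + 0xCD3D = 0x18479 → wrap carry → 0x847A
  0x847A + 0x5F5B = 0x0E3D5
  0xE3D5 + 0xDD03 = 0x1C0D8 → wrap carry → 0xC0D9
One's-complement sum = 0xC0D9.
Checksum = ~0xC0D9 & 0xFFFF = 0x3F26.

3F26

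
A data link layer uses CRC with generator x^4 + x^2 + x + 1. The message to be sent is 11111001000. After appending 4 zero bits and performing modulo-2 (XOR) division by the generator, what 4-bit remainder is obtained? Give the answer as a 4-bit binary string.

Append 4 zeros: 111110010000000. Divide by 10111 (XOR where the leading bit is 1):
  pos 0: 11111 XOR 10111 = 01000
  pos 1: 10000 XOR 10111 = 00111
  pos 3: 11101 XOR 10111 = 01010
  pos 4: 10100 XOR 10111 = 00011
  pos 7: 11000 XOR 10111 = 01111
  pos 8: 11110 XOR 10111 = 01001
  pos 9: 10010 XOR 10111 = 00101
Remainder (last 4 bits) = 1010. This is the CRC / FCS.

1010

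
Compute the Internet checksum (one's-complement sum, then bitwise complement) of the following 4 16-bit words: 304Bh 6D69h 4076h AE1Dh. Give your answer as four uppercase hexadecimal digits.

73B7

One's-complement addition (fold any carry out of bit 15 back into bit 0):
  0x304B + 0x6D69 = 0x09DB4
  0x9DB4 + 0x4076 = 0x0DE2A
  0xDE2A + 0xAE1D = 0x18C47 → wrap carry → 0x8C48
One's-complement sum = 0x8C48.
Checksum = ~0x8C48 & 0xFFFF = 0x73B7.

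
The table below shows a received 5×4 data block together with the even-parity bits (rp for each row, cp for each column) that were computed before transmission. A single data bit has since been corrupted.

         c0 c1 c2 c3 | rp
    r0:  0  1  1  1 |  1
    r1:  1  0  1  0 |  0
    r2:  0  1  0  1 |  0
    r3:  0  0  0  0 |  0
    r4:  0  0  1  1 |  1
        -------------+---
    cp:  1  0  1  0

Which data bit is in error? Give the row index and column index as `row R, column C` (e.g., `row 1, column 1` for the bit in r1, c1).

row 4, column 3

Recompute each row's even parity and compare to rp:
  r0: data parity 1, sent rp 1 → ok
  r1: data parity 0, sent rp 0 → ok
  r2: data parity 0, sent rp 0 → ok
  r3: data parity 0, sent rp 0 → ok
  r4: data parity 0, sent rp 1 → mismatch
Recompute each column's even parity and compare to cp:
  c0: data parity 1, sent cp 1 → ok
  c1: data parity 0, sent cp 0 → ok
  c2: data parity 1, sent cp 1 → ok
  c3: data parity 1, sent cp 0 → mismatch
Exactly one row (r4) and one column (c3) fail → the flipped bit is at their intersection.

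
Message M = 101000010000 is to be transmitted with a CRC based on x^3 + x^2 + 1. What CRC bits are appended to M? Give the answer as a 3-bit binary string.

Append 3 zeros: 101000010000000. Divide by 1101 (XOR where the leading bit is 1):
  pos 0: 1010 XOR 1101 = 0111
  pos 1: 1110 XOR 1101 = 0011
  pos 3: 1100 XOR 1101 = 0001
  pos 6: 1100 XOR 1101 = 0001
  pos 9: 1000 XOR 1101 = 0101
  pos 10: 1010 XOR 1101 = 0111
  pos 11: 1110 XOR 1101 = 0011
Remainder (last 3 bits) = 011. This is the CRC / FCS.

011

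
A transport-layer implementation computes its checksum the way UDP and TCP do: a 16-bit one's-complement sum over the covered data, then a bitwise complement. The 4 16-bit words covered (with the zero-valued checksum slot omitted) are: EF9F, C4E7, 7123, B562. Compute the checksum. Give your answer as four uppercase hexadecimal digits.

One's-complement addition (fold any carry out of bit 15 back into bit 0):
  0xEF9F + 0xC4E7 = 0x1B486 → wrap carry → 0xB487
  0xB487 + 0x7123 = 0x125AA → wrap carry → 0x25AB
  0x25AB + 0xB562 = 0x0DB0D
One's-complement sum = 0xDB0D.
Checksum = ~0xDB0D & 0xFFFF = 0x24F2.

24F2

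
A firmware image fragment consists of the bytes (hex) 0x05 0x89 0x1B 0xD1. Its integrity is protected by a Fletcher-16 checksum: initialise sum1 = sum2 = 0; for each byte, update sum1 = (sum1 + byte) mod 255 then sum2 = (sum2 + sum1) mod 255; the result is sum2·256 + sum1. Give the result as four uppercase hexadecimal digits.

Running sums (mod 255):
  after byte 0 (0x05): sum1=5, sum2=5
  after byte 1 (0x89): sum1=142, sum2=147
  after byte 2 (0x1B): sum1=169, sum2=61
  after byte 3 (0xD1): sum1=123, sum2=184
Checksum = sum2·256 + sum1 = 184·256 + 123 = 47227 = 0xB87B.

B87B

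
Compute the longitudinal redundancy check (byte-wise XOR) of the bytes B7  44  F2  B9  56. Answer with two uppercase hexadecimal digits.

EE

XOR the bytes together:
  start with 0xB7
  0xB7 ⊕ 0x44 = 0xF3
  0xF3 ⊕ 0xF2 = 0x01
  0x01 ⊕ 0xB9 = 0xB8
  0xB8 ⊕ 0x56 = 0xEE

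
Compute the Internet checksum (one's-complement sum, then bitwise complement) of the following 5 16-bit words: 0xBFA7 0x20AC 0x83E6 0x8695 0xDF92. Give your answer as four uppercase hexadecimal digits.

359D

One's-complement addition (fold any carry out of bit 15 back into bit 0):
  0xBFA7 + 0x20AC = 0x0E053
  0xE053 + 0x83E6 = 0x16439 → wrap carry → 0x643A
  0x643A + 0x8695 = 0x0EACF
  0xEACF + 0xDF92 = 0x1CA61 → wrap carry → 0xCA62
One's-complement sum = 0xCA62.
Checksum = ~0xCA62 & 0xFFFF = 0x359D.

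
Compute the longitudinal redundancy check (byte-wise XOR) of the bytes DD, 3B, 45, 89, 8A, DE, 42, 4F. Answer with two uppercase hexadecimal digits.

73

XOR the bytes together:
  start with 0xDD
  0xDD ⊕ 0x3B = 0xE6
  0xE6 ⊕ 0x45 = 0xA3
  0xA3 ⊕ 0x89 = 0x2A
  0x2A ⊕ 0x8A = 0xA0
  0xA0 ⊕ 0xDE = 0x7E
  0x7E ⊕ 0x42 = 0x3C
  0x3C ⊕ 0x4F = 0x73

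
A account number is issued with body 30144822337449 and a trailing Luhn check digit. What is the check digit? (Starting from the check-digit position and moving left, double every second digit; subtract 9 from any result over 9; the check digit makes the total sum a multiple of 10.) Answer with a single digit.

4

Partial digits right→left: 9 4 4 7 3 3 2 2 8 4 4 1 0 3
Double every second digit counting from the check-digit position (so the 1st, 3rd, 5th, ... of the partial from the right).
  doubled (with −9 where >9): 9 8 6 4 7 8 0 → sum 42
  kept as-is: 4 7 3 2 4 1 3 → sum 24
Total = 42 + 24 = 66.
Check digit = (10 − (66 mod 10)) mod 10 = 4.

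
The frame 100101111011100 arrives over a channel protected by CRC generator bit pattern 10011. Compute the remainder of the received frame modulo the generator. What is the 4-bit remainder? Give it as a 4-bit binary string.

0000

Modulo-2 division of 100101111011100 by 10011:
  pos 0: 10010 XOR 10011 = 00001
  pos 4: 11111 XOR 10011 = 01100
  pos 5: 11000 XOR 10011 = 01011
  pos 6: 10111 XOR 10011 = 00100
  pos 8: 10011 XOR 10011 = 00000
Remainder = 0000 (zero — the frame passes the CRC check).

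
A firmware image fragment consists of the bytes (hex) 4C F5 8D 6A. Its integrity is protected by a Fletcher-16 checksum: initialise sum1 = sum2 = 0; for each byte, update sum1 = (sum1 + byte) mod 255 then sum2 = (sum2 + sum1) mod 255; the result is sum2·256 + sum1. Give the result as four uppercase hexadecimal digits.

Running sums (mod 255):
  after byte 0 (4C): sum1=76, sum2=76
  after byte 1 (F5): sum1=66, sum2=142
  after byte 2 (8D): sum1=207, sum2=94
  after byte 3 (6A): sum1=58, sum2=152
Checksum = sum2·256 + sum1 = 152·256 + 58 = 38970 = 0x983A.

983A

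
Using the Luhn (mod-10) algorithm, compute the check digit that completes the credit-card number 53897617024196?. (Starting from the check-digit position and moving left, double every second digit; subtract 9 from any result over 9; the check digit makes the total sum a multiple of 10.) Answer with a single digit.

Partial digits right→left: 6 9 1 4 2 0 7 1 6 7 9 8 3 5
Double every second digit counting from the check-digit position (so the 1st, 3rd, 5th, ... of the partial from the right).
  doubled (with −9 where >9): 3 2 4 5 3 9 6 → sum 32
  kept as-is: 9 4 0 1 7 8 5 → sum 34
Total = 32 + 34 = 66.
Check digit = (10 − (66 mod 10)) mod 10 = 4.

4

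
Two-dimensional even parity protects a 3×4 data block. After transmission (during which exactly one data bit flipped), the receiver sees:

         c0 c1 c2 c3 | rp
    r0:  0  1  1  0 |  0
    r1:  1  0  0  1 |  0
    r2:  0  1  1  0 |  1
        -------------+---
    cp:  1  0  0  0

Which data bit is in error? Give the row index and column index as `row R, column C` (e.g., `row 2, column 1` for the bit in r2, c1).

Recompute each row's even parity and compare to rp:
  r0: data parity 0, sent rp 0 → ok
  r1: data parity 0, sent rp 0 → ok
  r2: data parity 0, sent rp 1 → mismatch
Recompute each column's even parity and compare to cp:
  c0: data parity 1, sent cp 1 → ok
  c1: data parity 0, sent cp 0 → ok
  c2: data parity 0, sent cp 0 → ok
  c3: data parity 1, sent cp 0 → mismatch
Exactly one row (r2) and one column (c3) fail → the flipped bit is at their intersection.

row 2, column 3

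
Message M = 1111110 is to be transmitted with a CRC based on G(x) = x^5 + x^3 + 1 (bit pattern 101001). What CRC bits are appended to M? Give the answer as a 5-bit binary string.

00100

Append 5 zeros: 111111000000. Divide by 101001 (XOR where the leading bit is 1):
  pos 0: 111111 XOR 101001 = 010110
  pos 1: 101100 XOR 101001 = 000101
  pos 4: 101000 XOR 101001 = 000001
Remainder (last 5 bits) = 00100. This is the CRC / FCS.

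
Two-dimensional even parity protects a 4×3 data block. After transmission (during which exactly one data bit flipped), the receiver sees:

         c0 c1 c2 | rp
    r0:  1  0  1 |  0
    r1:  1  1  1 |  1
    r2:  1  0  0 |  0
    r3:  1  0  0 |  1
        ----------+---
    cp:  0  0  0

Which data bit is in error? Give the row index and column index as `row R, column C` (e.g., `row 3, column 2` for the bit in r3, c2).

Recompute each row's even parity and compare to rp:
  r0: data parity 0, sent rp 0 → ok
  r1: data parity 1, sent rp 1 → ok
  r2: data parity 1, sent rp 0 → mismatch
  r3: data parity 1, sent rp 1 → ok
Recompute each column's even parity and compare to cp:
  c0: data parity 0, sent cp 0 → ok
  c1: data parity 1, sent cp 0 → mismatch
  c2: data parity 0, sent cp 0 → ok
Exactly one row (r2) and one column (c1) fail → the flipped bit is at their intersection.

row 2, column 1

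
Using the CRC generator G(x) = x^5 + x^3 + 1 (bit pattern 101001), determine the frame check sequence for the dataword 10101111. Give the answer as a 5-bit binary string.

00001

Append 5 zeros: 1010111100000. Divide by 101001 (XOR where the leading bit is 1):
  pos 0: 101011 XOR 101001 = 000010
  pos 4: 101100 XOR 101001 = 000101
  pos 7: 101000 XOR 101001 = 000001
Remainder (last 5 bits) = 00001. This is the CRC / FCS.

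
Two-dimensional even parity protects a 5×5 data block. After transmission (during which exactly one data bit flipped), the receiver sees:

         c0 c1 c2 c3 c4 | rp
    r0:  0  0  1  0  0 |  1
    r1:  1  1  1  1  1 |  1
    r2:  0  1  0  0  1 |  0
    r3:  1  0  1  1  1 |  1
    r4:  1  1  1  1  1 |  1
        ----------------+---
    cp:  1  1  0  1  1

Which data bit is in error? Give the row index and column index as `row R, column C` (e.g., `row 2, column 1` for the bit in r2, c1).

row 3, column 4

Recompute each row's even parity and compare to rp:
  r0: data parity 1, sent rp 1 → ok
  r1: data parity 1, sent rp 1 → ok
  r2: data parity 0, sent rp 0 → ok
  r3: data parity 0, sent rp 1 → mismatch
  r4: data parity 1, sent rp 1 → ok
Recompute each column's even parity and compare to cp:
  c0: data parity 1, sent cp 1 → ok
  c1: data parity 1, sent cp 1 → ok
  c2: data parity 0, sent cp 0 → ok
  c3: data parity 1, sent cp 1 → ok
  c4: data parity 0, sent cp 1 → mismatch
Exactly one row (r3) and one column (c4) fail → the flipped bit is at their intersection.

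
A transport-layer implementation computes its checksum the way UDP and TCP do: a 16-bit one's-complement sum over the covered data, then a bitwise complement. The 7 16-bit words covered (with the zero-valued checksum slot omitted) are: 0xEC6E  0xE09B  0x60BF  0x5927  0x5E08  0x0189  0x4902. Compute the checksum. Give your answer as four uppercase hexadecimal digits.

One's-complement addition (fold any carry out of bit 15 back into bit 0):
  0xEC6E + 0xE09B = 0x1CD09 → wrap carry → 0xCD0A
  0xCD0A + 0x60BF = 0x12DC9 → wrap carry → 0x2DCA
  0x2DCA + 0x5927 = 0x086F1
  0x86F1 + 0x5E08 = 0x0E4F9
  0xE4F9 + 0x0189 = 0x0E682
  0xE682 + 0x4902 = 0x12F84 → wrap carry → 0x2F85
One's-complement sum = 0x2F85.
Checksum = ~0x2F85 & 0xFFFF = 0xD07A.

D07A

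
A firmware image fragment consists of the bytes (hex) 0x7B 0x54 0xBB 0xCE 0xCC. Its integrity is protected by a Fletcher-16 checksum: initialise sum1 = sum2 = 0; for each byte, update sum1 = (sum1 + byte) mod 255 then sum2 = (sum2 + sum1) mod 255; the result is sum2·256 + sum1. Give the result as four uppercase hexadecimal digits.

Running sums (mod 255):
  after byte 0 (0x7B): sum1=123, sum2=123
  after byte 1 (0x54): sum1=207, sum2=75
  after byte 2 (0xBB): sum1=139, sum2=214
  after byte 3 (0xCE): sum1=90, sum2=49
  after byte 4 (0xCC): sum1=39, sum2=88
Checksum = sum2·256 + sum1 = 88·256 + 39 = 22567 = 0x5827.

5827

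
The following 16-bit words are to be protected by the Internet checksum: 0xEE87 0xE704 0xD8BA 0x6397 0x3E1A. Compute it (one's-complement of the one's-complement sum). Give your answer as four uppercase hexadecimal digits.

One's-complement addition (fold any carry out of bit 15 back into bit 0):
  0xEE87 + 0xE704 = 0x1D58B → wrap carry → 0xD58C
  0xD58C + 0xD8BA = 0x1AE46 → wrap carry → 0xAE47
  0xAE47 + 0x6397 = 0x111DE → wrap carry → 0x11DF
  0x11DF + 0x3E1A = 0x04FF9
One's-complement sum = 0x4FF9.
Checksum = ~0x4FF9 & 0xFFFF = 0xB006.

B006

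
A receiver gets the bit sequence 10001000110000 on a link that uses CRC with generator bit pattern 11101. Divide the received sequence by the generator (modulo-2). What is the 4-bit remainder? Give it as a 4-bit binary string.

0000

Modulo-2 division of 10001000110000 by 11101:
  pos 0: 10001 XOR 11101 = 01100
  pos 1: 11000 XOR 11101 = 00101
  pos 3: 10100 XOR 11101 = 01001
  pos 4: 10011 XOR 11101 = 01110
  pos 5: 11101 XOR 11101 = 00000
Remainder = 0000 (zero — the frame passes the CRC check).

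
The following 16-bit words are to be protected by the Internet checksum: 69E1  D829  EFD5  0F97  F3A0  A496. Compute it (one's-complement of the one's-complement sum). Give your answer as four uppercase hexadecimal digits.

One's-complement addition (fold any carry out of bit 15 back into bit 0):
  0x69E1 + 0xD829 = 0x1420A → wrap carry → 0x420B
  0x420B + 0xEFD5 = 0x131E0 → wrap carry → 0x31E1
  0x31E1 + 0x0F97 = 0x04178
  0x4178 + 0xF3A0 = 0x13518 → wrap carry → 0x3519
  0x3519 + 0xA496 = 0x0D9AF
One's-complement sum = 0xD9AF.
Checksum = ~0xD9AF & 0xFFFF = 0x2650.

2650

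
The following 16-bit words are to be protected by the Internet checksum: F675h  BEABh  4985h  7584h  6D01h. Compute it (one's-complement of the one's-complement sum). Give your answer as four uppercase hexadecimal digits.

One's-complement addition (fold any carry out of bit 15 back into bit 0):
  0xF675 + 0xBEAB = 0x1B520 → wrap carry → 0xB521
  0xB521 + 0x4985 = 0x0FEA6
  0xFEA6 + 0x7584 = 0x1742A → wrap carry → 0x742B
  0x742B + 0x6D01 = 0x0E12C
One's-complement sum = 0xE12C.
Checksum = ~0xE12C & 0xFFFF = 0x1ED3.

1ED3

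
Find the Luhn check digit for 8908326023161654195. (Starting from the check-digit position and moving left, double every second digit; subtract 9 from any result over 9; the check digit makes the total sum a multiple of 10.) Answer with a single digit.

5

Partial digits right→left: 5 9 1 4 5 6 1 6 1 3 2 0 6 2 3 8 0 9 8
Double every second digit counting from the check-digit position (so the 1st, 3rd, 5th, ... of the partial from the right).
  doubled (with −9 where >9): 1 2 1 2 2 4 3 6 0 7 → sum 28
  kept as-is: 9 4 6 6 3 0 2 8 9 → sum 47
Total = 28 + 47 = 75.
Check digit = (10 − (75 mod 10)) mod 10 = 5.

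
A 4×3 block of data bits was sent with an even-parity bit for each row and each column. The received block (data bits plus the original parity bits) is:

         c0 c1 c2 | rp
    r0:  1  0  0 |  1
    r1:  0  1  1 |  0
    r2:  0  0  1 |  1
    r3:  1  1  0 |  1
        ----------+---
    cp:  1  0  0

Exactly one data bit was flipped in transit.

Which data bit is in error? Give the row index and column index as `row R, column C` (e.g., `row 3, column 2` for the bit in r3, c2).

row 3, column 0

Recompute each row's even parity and compare to rp:
  r0: data parity 1, sent rp 1 → ok
  r1: data parity 0, sent rp 0 → ok
  r2: data parity 1, sent rp 1 → ok
  r3: data parity 0, sent rp 1 → mismatch
Recompute each column's even parity and compare to cp:
  c0: data parity 0, sent cp 1 → mismatch
  c1: data parity 0, sent cp 0 → ok
  c2: data parity 0, sent cp 0 → ok
Exactly one row (r3) and one column (c0) fail → the flipped bit is at their intersection.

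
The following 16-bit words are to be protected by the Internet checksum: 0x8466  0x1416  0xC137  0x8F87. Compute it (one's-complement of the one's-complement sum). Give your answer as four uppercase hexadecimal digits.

One's-complement addition (fold any carry out of bit 15 back into bit 0):
  0x8466 + 0x1416 = 0x0987C
  0x987C + 0xC137 = 0x159B3 → wrap carry → 0x59B4
  0x59B4 + 0x8F87 = 0x0E93B
One's-complement sum = 0xE93B.
Checksum = ~0xE93B & 0xFFFF = 0x16C4.

16C4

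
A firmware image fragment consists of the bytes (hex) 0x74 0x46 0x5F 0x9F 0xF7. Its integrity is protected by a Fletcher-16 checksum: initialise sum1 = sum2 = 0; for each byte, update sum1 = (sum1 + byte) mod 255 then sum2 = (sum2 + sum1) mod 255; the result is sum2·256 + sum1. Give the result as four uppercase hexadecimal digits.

B4B1

Running sums (mod 255):
  after byte 0 (0x74): sum1=116, sum2=116
  after byte 1 (0x46): sum1=186, sum2=47
  after byte 2 (0x5F): sum1=26, sum2=73
  after byte 3 (0x9F): sum1=185, sum2=3
  after byte 4 (0xF7): sum1=177, sum2=180
Checksum = sum2·256 + sum1 = 180·256 + 177 = 46257 = 0xB4B1.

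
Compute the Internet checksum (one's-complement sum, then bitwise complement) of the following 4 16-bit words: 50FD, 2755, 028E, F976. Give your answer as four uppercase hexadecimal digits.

8BA8

One's-complement addition (fold any carry out of bit 15 back into bit 0):
  0x50FD + 0x2755 = 0x07852
  0x7852 + 0x028E = 0x07AE0
  0x7AE0 + 0xF976 = 0x17456 → wrap carry → 0x7457
One's-complement sum = 0x7457.
Checksum = ~0x7457 & 0xFFFF = 0x8BA8.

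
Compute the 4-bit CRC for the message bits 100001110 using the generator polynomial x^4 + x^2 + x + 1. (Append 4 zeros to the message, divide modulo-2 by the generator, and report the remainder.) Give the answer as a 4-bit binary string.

Append 4 zeros: 1000011100000. Divide by 10111 (XOR where the leading bit is 1):
  pos 0: 10000 XOR 10111 = 00111
  pos 2: 11111 XOR 10111 = 01000
  pos 3: 10001 XOR 10111 = 00110
  pos 5: 11000 XOR 10111 = 01111
  pos 6: 11110 XOR 10111 = 01001
  pos 7: 10010 XOR 10111 = 00101
Remainder (last 4 bits) = 1010. This is the CRC / FCS.

1010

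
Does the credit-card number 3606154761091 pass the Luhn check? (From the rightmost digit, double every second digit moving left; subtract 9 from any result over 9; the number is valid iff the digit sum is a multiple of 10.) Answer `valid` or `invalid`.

From the right, keep odd positions and double even positions (subtract 9 from any doubled value over 9):
  doubled (positions 2,4,...): 9 2 5 1 3 3 → sum 23
  kept (positions 1,3,...): 1 0 6 4 1 0 3 → sum 15
Total = 38.
38 mod 10 = 8, so the number is invalid.

invalid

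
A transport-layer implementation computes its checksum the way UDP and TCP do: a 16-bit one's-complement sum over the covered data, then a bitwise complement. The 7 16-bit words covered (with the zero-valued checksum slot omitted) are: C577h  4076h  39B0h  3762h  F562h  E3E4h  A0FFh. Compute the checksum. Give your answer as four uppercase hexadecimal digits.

0EB8

One's-complement addition (fold any carry out of bit 15 back into bit 0):
  0xC577 + 0x4076 = 0x105ED → wrap carry → 0x05EE
  0x05EE + 0x39B0 = 0x03F9E
  0x3F9E + 0x3762 = 0x07700
  0x7700 + 0xF562 = 0x16C62 → wrap carry → 0x6C63
  0x6C63 + 0xE3E4 = 0x15047 → wrap carry → 0x5048
  0x5048 + 0xA0FF = 0x0F147
One's-complement sum = 0xF147.
Checksum = ~0xF147 & 0xFFFF = 0x0EB8.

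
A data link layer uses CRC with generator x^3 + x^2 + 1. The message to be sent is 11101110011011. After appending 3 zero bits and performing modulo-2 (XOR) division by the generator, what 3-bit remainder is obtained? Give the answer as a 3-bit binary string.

Append 3 zeros: 11101110011011000. Divide by 1101 (XOR where the leading bit is 1):
  pos 0: 1110 XOR 1101 = 0011
  pos 2: 1111 XOR 1101 = 0010
  pos 4: 1010 XOR 1101 = 0111
  pos 5: 1110 XOR 1101 = 0011
  pos 7: 1111 XOR 1101 = 0010
  pos 9: 1001 XOR 1101 = 0100
  pos 10: 1001 XOR 1101 = 0100
  pos 11: 1000 XOR 1101 = 0101
  pos 12: 1010 XOR 1101 = 0111
  pos 13: 1110 XOR 1101 = 0011
Remainder (last 3 bits) = 011. This is the CRC / FCS.

011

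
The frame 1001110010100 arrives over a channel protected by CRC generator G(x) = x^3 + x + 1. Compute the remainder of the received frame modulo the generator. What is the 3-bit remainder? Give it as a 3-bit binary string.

010

Modulo-2 division of 1001110010100 by 1011:
  pos 0: 1001 XOR 1011 = 0010
  pos 2: 1011 XOR 1011 = 0000
  pos 8: 1010 XOR 1011 = 0001
Remainder = 010 (nonzero — an error is detected).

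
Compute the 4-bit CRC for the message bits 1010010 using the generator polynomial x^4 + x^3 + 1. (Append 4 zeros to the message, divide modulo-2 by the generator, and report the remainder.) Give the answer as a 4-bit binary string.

1111

Append 4 zeros: 10100100000. Divide by 11001 (XOR where the leading bit is 1):
  pos 0: 10100 XOR 11001 = 01101
  pos 1: 11011 XOR 11001 = 00010
  pos 4: 10000 XOR 11001 = 01001
  pos 5: 10010 XOR 11001 = 01011
  pos 6: 10110 XOR 11001 = 01111
Remainder (last 4 bits) = 1111. This is the CRC / FCS.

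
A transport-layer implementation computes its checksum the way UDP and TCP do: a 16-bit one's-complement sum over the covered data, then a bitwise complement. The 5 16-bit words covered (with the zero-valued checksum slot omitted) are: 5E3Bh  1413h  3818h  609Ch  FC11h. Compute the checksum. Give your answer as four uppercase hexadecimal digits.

One's-complement addition (fold any carry out of bit 15 back into bit 0):
  0x5E3B + 0x1413 = 0x0724E
  0x724E + 0x3818 = 0x0AA66
  0xAA66 + 0x609C = 0x10B02 → wrap carry → 0x0B03
  0x0B03 + 0xFC11 = 0x10714 → wrap carry → 0x0715
One's-complement sum = 0x0715.
Checksum = ~0x0715 & 0xFFFF = 0xF8EA.

F8EA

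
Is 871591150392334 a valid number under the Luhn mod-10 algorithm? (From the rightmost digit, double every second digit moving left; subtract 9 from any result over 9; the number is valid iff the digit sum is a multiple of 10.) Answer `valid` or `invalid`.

From the right, keep odd positions and double even positions (subtract 9 from any doubled value over 9):
  doubled (positions 2,4,...): 6 4 6 1 2 1 5 → sum 25
  kept (positions 1,3,...): 4 3 9 0 1 9 1 8 → sum 35
Total = 60.
60 mod 10 = 0, so the number is valid.

valid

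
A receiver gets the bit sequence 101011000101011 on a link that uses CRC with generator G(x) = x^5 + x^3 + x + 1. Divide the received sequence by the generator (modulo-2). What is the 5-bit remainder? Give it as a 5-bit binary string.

Modulo-2 division of 101011000101011 by 101011:
  pos 0: 101011 XOR 101011 = 000000
  pos 9: 101011 XOR 101011 = 000000
Remainder = 00000 (zero — the frame passes the CRC check).

00000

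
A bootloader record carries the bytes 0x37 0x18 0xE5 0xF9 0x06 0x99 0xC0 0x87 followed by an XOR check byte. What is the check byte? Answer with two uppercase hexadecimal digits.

EB

XOR the bytes together:
  start with 0x37
  0x37 ⊕ 0x18 = 0x2F
  0x2F ⊕ 0xE5 = 0xCA
  0xCA ⊕ 0xF9 = 0x33
  0x33 ⊕ 0x06 = 0x35
  0x35 ⊕ 0x99 = 0xAC
  0xAC ⊕ 0xC0 = 0x6C
  0x6C ⊕ 0x87 = 0xEB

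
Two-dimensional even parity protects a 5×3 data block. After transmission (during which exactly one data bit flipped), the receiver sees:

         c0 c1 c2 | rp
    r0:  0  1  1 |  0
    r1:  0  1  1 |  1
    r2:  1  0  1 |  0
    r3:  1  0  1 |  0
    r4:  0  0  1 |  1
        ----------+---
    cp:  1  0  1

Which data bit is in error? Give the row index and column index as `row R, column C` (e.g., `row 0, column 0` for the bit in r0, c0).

Recompute each row's even parity and compare to rp:
  r0: data parity 0, sent rp 0 → ok
  r1: data parity 0, sent rp 1 → mismatch
  r2: data parity 0, sent rp 0 → ok
  r3: data parity 0, sent rp 0 → ok
  r4: data parity 1, sent rp 1 → ok
Recompute each column's even parity and compare to cp:
  c0: data parity 0, sent cp 1 → mismatch
  c1: data parity 0, sent cp 0 → ok
  c2: data parity 1, sent cp 1 → ok
Exactly one row (r1) and one column (c0) fail → the flipped bit is at their intersection.

row 1, column 0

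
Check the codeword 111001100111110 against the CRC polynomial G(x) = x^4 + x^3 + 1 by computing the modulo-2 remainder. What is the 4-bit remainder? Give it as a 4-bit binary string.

Modulo-2 division of 111001100111110 by 11001:
  pos 0: 11100 XOR 11001 = 00101
  pos 2: 10111 XOR 11001 = 01110
  pos 3: 11100 XOR 11001 = 00101
  pos 5: 10101 XOR 11001 = 01100
  pos 6: 11001 XOR 11001 = 00000
Remainder = 1110 (nonzero — an error is detected).

1110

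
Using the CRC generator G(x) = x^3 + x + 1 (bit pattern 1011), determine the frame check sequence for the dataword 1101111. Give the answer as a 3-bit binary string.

Append 3 zeros: 1101111000. Divide by 1011 (XOR where the leading bit is 1):
  pos 0: 1101 XOR 1011 = 0110
  pos 1: 1101 XOR 1011 = 0110
  pos 2: 1101 XOR 1011 = 0110
  pos 3: 1101 XOR 1011 = 0110
  pos 4: 1100 XOR 1011 = 0111
  pos 5: 1110 XOR 1011 = 0101
  pos 6: 1010 XOR 1011 = 0001
Remainder (last 3 bits) = 001. This is the CRC / FCS.

001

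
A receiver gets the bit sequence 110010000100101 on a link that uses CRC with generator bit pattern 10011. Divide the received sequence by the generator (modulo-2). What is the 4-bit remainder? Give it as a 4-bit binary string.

Modulo-2 division of 110010000100101 by 10011:
  pos 0: 11001 XOR 10011 = 01010
  pos 1: 10100 XOR 10011 = 00111
  pos 3: 11100 XOR 10011 = 01111
  pos 4: 11110 XOR 10011 = 01101
  pos 5: 11011 XOR 10011 = 01000
  pos 6: 10000 XOR 10011 = 00011
  pos 9: 11010 XOR 10011 = 01001
  pos 10: 10011 XOR 10011 = 00000
Remainder = 0000 (zero — the frame passes the CRC check).

0000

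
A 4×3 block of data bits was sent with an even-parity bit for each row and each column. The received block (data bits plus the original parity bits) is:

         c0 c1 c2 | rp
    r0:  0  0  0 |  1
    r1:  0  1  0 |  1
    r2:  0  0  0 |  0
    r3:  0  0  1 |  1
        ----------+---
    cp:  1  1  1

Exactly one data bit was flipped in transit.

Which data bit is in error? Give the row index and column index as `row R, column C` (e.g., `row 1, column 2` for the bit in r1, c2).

Recompute each row's even parity and compare to rp:
  r0: data parity 0, sent rp 1 → mismatch
  r1: data parity 1, sent rp 1 → ok
  r2: data parity 0, sent rp 0 → ok
  r3: data parity 1, sent rp 1 → ok
Recompute each column's even parity and compare to cp:
  c0: data parity 0, sent cp 1 → mismatch
  c1: data parity 1, sent cp 1 → ok
  c2: data parity 1, sent cp 1 → ok
Exactly one row (r0) and one column (c0) fail → the flipped bit is at their intersection.

row 0, column 0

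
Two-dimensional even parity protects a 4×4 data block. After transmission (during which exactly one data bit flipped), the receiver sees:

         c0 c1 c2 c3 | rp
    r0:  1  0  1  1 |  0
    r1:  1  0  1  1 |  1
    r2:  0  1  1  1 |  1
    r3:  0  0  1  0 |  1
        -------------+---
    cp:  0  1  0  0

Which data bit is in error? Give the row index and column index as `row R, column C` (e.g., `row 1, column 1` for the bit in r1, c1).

Recompute each row's even parity and compare to rp:
  r0: data parity 1, sent rp 0 → mismatch
  r1: data parity 1, sent rp 1 → ok
  r2: data parity 1, sent rp 1 → ok
  r3: data parity 1, sent rp 1 → ok
Recompute each column's even parity and compare to cp:
  c0: data parity 0, sent cp 0 → ok
  c1: data parity 1, sent cp 1 → ok
  c2: data parity 0, sent cp 0 → ok
  c3: data parity 1, sent cp 0 → mismatch
Exactly one row (r0) and one column (c3) fail → the flipped bit is at their intersection.

row 0, column 3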